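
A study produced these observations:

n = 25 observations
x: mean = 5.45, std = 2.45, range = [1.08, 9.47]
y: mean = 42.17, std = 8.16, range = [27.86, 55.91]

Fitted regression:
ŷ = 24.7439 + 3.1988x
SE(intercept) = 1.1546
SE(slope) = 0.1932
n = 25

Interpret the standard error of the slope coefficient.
SE(β̂₁) = 0.1932 is the estimated standard deviation of the slope estimate across repeated samples; relative to β̂₁ = 3.1988 that is 6.0%, a precise estimate.

SE(β̂₁) = 0.1932 says: if we drew many samples of n = 25 from the same population and refit each time, the fitted slopes would scatter with a standard deviation of roughly 0.1932 around the true β₁.

Relative precision:
- SE / |β̂₁| = 0.1932 / 3.1988 = 6.0%
- Rule of thumb (under 20%: precise; 20% to under 50%: moderately precise; 50% or more: imprecise) → precise

Link to the t-test: t = β̂₁ / SE(β̂₁) = 3.1988 / 0.1932 = 16.5569, the statistic for H₀: β₁ = 0.

What drives SE(β̂₁): more residual scatter → larger SE; larger n (here n = 25) → smaller SE.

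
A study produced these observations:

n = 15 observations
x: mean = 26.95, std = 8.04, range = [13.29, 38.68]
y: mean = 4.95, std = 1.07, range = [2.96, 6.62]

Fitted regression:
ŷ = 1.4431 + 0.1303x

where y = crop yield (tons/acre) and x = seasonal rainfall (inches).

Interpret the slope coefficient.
On average, crop yield is about 0.1303 tons/acre higher for every extra inch of rainfall.

β₁ = 0.1303 is the change in predicted crop yield (tons/acre) per additional inch of rainfall.

Interpretation:
- Rainfall up by 1 inch → predicted crop yield increases by 0.1303 tons/acre
- This is a linear approximation: the same per-unit change is assumed across the whole observed x range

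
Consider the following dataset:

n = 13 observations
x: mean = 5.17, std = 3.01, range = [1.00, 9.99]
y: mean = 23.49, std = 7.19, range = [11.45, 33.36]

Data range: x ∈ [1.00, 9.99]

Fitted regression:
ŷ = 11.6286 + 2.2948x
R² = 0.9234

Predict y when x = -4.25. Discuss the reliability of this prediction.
ŷ = 1.8757 (extrapolation — x = -4.25 lies outside [1.00, 9.99], so reliability is low).

Prediction calculation:
ŷ = 11.6286 + 2.2948 × (-4.25)
ŷ = 1.8757

Reliability:
- Data range: x ∈ [1.00, 9.99]
- Prediction point: x = -4.25 is 5.25 units below the observed range → this is EXTRAPOLATION, not interpolation

Why that matters here:
- The linear relationship may not hold outside the observed range
- The standard error of prediction grows with (x − x̄)², and x = -4.25 is far from x̄ = 5.17

The R² = 0.9234 only validates the fit within [1.00, 9.99]; treat ŷ = 1.8757 with caution.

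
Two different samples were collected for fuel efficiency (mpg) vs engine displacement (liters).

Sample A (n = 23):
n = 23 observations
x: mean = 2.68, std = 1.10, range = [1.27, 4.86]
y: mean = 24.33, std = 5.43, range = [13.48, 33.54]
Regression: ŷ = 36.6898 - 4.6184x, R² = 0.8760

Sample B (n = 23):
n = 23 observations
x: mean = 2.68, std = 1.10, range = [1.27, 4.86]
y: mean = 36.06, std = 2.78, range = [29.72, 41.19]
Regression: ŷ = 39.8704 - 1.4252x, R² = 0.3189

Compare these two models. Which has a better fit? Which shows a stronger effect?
Model A has the better fit (R² = 0.8760 vs 0.3189). Model A shows the stronger effect (|β₁| = 4.6184 vs 1.4252).

Model Comparison:

Fit — compare R²:
- Model A: R² = 0.8760 → 87.60% of variance in fuel efficiency explained
- Model B: R² = 0.3189 → 31.89% of variance in fuel efficiency explained
- 0.8760 > 0.3189 → Model A has the better fit

Which has the larger per-liter effect? (|β₁|)
- Model A: β₁ = -4.6184 → predicted fuel efficiency falls 4.6184 mpg per additional liter of engine displacement
- Model B: β₁ = -1.4252 → predicted fuel efficiency falls 1.4252 mpg per additional liter of engine displacement
- |-4.6184| > |-1.4252| → Model A shows the stronger marginal effect

Notes:
- A steeper slope doesn't make a better model if the scatter around the line is large.
- R² measures how tightly points cluster around the line; β₁ measures how steep the line is — they answer different questions.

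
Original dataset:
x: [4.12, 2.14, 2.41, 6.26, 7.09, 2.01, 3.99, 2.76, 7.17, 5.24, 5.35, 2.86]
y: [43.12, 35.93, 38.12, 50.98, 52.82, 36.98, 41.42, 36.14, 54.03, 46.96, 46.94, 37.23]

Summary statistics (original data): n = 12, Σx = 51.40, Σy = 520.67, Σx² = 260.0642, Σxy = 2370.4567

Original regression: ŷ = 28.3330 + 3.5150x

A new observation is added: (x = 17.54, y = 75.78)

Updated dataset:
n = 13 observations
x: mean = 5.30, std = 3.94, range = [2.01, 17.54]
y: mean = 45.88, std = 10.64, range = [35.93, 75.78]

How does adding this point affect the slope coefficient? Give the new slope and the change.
New slope β₁ = 2.6549 versus 3.5150 before: a change of -0.8601 (-24.5%).

The new point has HIGH LEVERAGE: x = 17.54 is far from the original mean x̄ = 51.40/12 ≈ 4.28 (original range [2.01, 7.17]).

Step 1: Update the sums with the new point (n goes from 12 to 13)
Σx  = 51.40 + 17.54 = 68.94
Σy  = 520.67 + 75.78 = 596.45
Σx² = 260.0642 + 17.54² = 260.0642 + 307.6516 = 567.7158
Σxy = 2370.4567 + 17.54×75.78 = 2370.4567 + 1329.1812 = 3699.6379

Step 2: Recompute the slope with b₁ = (nΣxy − ΣxΣy) / (nΣx² − (Σx)²)
Numerator   = 13×3699.6379 − 68.94×596.45 = 48095.2927 − 41119.2630 = 6976.0297
Denominator = 13×567.7158 − 68.94² = 7380.3054 − 4752.7236 = 2627.5818
b₁(new) = 6976.0297 / 2627.5818 = 2.6549

(Same formula on the original sums: (12×2370.4567 − 51.40×520.67) / (12×260.0642 − 51.40²) = 1683.0424 / 478.8104 = 3.5150, matching the given fit.)

Step 3: Change in slope
Δβ₁ = 2.6549 − 3.5150 = -0.8601
Relative change = -0.8601 / 3.5150 × 100% = -24.5%
→ the slope decreases when the point is added.

A high-leverage point only changes the slope if it is off the original line; here y = 75.78 is below the original trend, so the slope decreases.
In practice: check such a point for data-entry or measurement error; examine leverage (hᵢ) and Cook's distance rather than deleting it automatically.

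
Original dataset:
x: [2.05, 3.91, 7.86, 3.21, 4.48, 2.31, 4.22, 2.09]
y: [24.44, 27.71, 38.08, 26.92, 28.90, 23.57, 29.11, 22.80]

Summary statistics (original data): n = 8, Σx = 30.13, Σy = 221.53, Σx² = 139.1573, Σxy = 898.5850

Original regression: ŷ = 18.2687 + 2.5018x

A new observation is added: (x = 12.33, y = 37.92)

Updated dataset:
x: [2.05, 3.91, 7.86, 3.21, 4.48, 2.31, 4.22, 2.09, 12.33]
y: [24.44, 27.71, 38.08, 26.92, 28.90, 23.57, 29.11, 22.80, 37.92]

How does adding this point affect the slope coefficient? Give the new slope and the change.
The slope changes from 2.5018 to 1.5639 (change of -0.9379, or -37.5%).

The new point has HIGH LEVERAGE: x = 12.33 is far from the original mean x̄ = 30.13/8 ≈ 3.77 (original range [2.05, 7.86]).

Step 1: Update the sums with the new point (n goes from 8 to 9)
Σx  = 30.13 + 12.33 = 42.46
Σy  = 221.53 + 37.92 = 259.45
Σx² = 139.1573 + 12.33² = 139.1573 + 152.0289 = 291.1862
Σxy = 898.5850 + 12.33×37.92 = 898.5850 + 467.5536 = 1366.1386

Step 2: Recompute the slope with b₁ = (nΣxy − ΣxΣy) / (nΣx² − (Σx)²)
Numerator   = 9×1366.1386 − 42.46×259.45 = 12295.2474 − 11016.2470 = 1279.0004
Denominator = 9×291.1862 − 42.46² = 2620.6758 − 1802.8516 = 817.8242
b₁(new) = 1279.0004 / 817.8242 = 1.5639

(Same formula on the original sums: (8×898.5850 − 30.13×221.53) / (8×139.1573 − 30.13²) = 513.9811 / 205.4415 = 2.5018, matching the given fit.)

Step 3: Change in slope
Δβ₁ = 1.5639 − 2.5018 = -0.9379
Relative change = -0.9379 / 2.5018 × 100% = -37.5%
→ the slope decreases when the point is added.

A high-leverage point only changes the slope if it is off the original line; here y = 37.92 is below the original trend, so the slope decreases.
In practice: refit with and without it and report both if conclusions differ.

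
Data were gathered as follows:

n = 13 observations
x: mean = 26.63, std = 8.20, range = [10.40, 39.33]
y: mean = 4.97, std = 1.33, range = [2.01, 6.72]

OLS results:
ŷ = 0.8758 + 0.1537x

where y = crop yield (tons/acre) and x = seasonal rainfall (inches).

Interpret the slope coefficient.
On average, crop yield is about 0.1537 tons/acre higher for every extra inch of rainfall.

β₁ = 0.1537 is the change in predicted crop yield (tons/acre) per additional inch of rainfall.

Interpretation:
- Rainfall up by 1 inch → predicted crop yield increases by 0.1537 tons/acre
- The effect is assumed constant over the observed range of x (linearity)

(β₀ = 0.8758 is the fitted value at x = 0 and is not part of the slope interpretation.)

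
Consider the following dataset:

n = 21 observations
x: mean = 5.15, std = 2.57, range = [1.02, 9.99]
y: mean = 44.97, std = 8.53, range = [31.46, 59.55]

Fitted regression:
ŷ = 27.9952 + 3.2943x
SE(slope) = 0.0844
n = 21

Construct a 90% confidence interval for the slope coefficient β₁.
The 90% CI for β₁ is (3.1484, 3.4402)

Confidence interval for the slope:

The 90% CI for β₁ is: β̂₁ ± t*(α/2, n-2) × SE(β̂₁)

Step 1: Find critical t-value
- Confidence level = 0.9
- Degrees of freedom = n - 2 = 21 - 2 = 19
- t*(α/2, 19) = 1.7291

Step 2: Calculate margin of error
Margin = 1.7291 × 0.0844 = 0.1459

Step 3: Construct interval
CI = 3.2943 ± 0.1459
CI = (3.1484, 3.4402)

Interpretation: We are 90% confident that the true slope β₁ lies between 3.1484 and 3.4402.
Since 0 is outside the interval, a two-sided test at α = 0.10 would reject H₀: β₁ = 0.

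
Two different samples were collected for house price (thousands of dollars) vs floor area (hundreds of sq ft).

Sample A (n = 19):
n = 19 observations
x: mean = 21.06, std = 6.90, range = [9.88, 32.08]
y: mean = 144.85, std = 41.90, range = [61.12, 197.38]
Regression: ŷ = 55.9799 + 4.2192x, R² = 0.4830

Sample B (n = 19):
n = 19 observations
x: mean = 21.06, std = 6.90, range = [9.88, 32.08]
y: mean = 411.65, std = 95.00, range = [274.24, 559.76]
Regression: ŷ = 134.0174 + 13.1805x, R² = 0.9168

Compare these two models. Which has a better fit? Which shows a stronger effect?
Model B has the better fit (R² = 0.9168 vs 0.4830). Model B shows the stronger effect (|β₁| = 13.1805 vs 4.2192).

Model Comparison:

Fit — compare R²:
- Model A: R² = 0.4830 → 48.30% of variance in house price explained
- Model B: R² = 0.9168 → 91.68% of variance in house price explained
- 0.9168 > 0.4830 → Model B has the better fit

Effect size (slope magnitude):
- Model A: β₁ = 4.2192 → predicted house price rises 4.2192 thousand dollars per additional hundred sq ft of floor area
- Model B: β₁ = 13.1805 → predicted house price rises 13.1805 thousand dollars per additional hundred sq ft of floor area
- |4.2192| < |13.1805| → Model B shows the stronger marginal effect

Notes:
- R² measures how tightly points cluster around the line; β₁ measures how steep the line is — they answer different questions.
- The two samples could reflect different populations, time periods, or measurement quality.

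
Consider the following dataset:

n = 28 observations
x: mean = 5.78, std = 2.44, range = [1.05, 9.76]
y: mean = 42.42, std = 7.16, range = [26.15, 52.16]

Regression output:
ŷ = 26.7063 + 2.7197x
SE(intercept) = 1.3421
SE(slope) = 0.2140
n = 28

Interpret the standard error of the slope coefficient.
The slope 2.7197 is pinned down to within about ±0.2140 (one SE) by these data — relative uncertainty 7.9%, i.e. precise.

SE(β̂₁) = 0.2140 says: if we drew many samples of n = 28 from the same population and refit each time, the fitted slopes would scatter with a standard deviation of roughly 0.2140 around the true β₁.

Relative precision:
- SE / |β̂₁| = 0.2140 / 2.7197 = 7.9%
- Rule of thumb (under 20%: precise; 20% to under 50%: moderately precise; 50% or more: imprecise) → precise

Rough 95% range (±2 SE): 2.7197 ± 0.4280 → (2.2917, 3.1477).

What drives SE(β̂₁): larger n (here n = 28) → smaller SE.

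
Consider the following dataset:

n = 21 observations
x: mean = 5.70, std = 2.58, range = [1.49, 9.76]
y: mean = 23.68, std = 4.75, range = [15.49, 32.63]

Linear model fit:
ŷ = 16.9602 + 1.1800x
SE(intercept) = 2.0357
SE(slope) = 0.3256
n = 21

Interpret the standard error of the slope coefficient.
SE(slope) = 0.3256 measures the uncertainty in the estimated slope. The coefficient is estimated with moderate precision (SE/|β̂₁| = 27.6%).

SE(β̂₁) = s / √Sxx, where s is the residual standard deviation and Sxx = Σ(x − x̄)². It is the yardstick for how far β̂₁ = 1.1800 could plausibly be from the true slope.

Relative precision:
- SE / |β̂₁| = 0.3256 / 1.1800 = 27.6%
- Rule of thumb (under 20%: precise; 20% to under 50%: moderately precise; 50% or more: imprecise) → moderately precise

Link to interval estimation: a confidence interval for β₁ is β̂₁ ± t* × 0.3256, so SE sets the half-width per unit of t*.

What drives SE(β̂₁): wider spread of x values → smaller SE.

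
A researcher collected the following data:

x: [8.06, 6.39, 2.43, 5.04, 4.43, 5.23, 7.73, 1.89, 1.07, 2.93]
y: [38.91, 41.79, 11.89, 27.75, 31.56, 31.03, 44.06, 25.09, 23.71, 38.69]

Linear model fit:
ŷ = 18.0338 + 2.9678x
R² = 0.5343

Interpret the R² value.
About 53.43% of the variability in y is accounted for by the regression on x (R² = 0.5343) — a moderate linear fit.

The coefficient of determination R² is the fraction of the total variation in y that the fitted line accounts for.

Here R² = 0.5343:
- Explained: 53.43% of the variation in y
- Unexplained (residual): 100% − 53.43% = 46.57%
- Rule of thumb (below 0.3 weak; 0.3 to below 0.7 moderate; 0.7 and above strong) → moderate

Calculation: R² = 1 − (SS_res / SS_tot), where SS_res is the sum of squared residuals and SS_tot the total sum of squares.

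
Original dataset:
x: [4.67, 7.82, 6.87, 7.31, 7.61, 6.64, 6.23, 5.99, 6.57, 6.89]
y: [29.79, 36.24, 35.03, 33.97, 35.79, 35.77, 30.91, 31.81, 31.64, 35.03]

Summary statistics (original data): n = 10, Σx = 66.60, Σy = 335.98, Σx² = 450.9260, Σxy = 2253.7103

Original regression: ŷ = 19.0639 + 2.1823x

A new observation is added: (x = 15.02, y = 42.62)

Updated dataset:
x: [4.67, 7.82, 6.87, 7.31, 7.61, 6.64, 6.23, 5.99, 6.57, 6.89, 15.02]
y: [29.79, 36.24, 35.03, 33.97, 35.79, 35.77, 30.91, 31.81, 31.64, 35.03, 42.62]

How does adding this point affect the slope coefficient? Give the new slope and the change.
New slope β₁ = 1.1938 versus 2.1823 before: a change of -0.9885 (-45.3%).

The new point has HIGH LEVERAGE: x = 15.02 is far from the original mean x̄ = 66.60/10 ≈ 6.66 (original range [4.67, 7.82]).

Step 1: Update the sums with the new point (n goes from 10 to 11)
Σx  = 66.60 + 15.02 = 81.62
Σy  = 335.98 + 42.62 = 378.60
Σx² = 450.9260 + 15.02² = 450.9260 + 225.6004 = 676.5264
Σxy = 2253.7103 + 15.02×42.62 = 2253.7103 + 640.1524 = 2893.8627

Step 2: Recompute the slope with b₁ = (nΣxy − ΣxΣy) / (nΣx² − (Σx)²)
Numerator   = 11×2893.8627 − 81.62×378.60 = 31832.4897 − 30901.3320 = 931.1577
Denominator = 11×676.5264 − 81.62² = 7441.7904 − 6661.8244 = 779.9660
b₁(new) = 931.1577 / 779.9660 = 1.1938

(Same formula on the original sums: (10×2253.7103 − 66.60×335.98) / (10×450.9260 − 66.60²) = 160.8350 / 73.7000 = 2.1823, matching the given fit.)

Step 3: Change in slope
Δβ₁ = 1.1938 − 2.1823 = -0.9885
Relative change = -0.9885 / 2.1823 × 100% = -45.3%
→ the slope decreases when the point is added.

A high-leverage point only changes the slope if it is off the original line; here y = 42.62 is below the original trend, so the slope decreases.
In practice: investigate whether it comes from the same population as the rest of the sample; check such a point for data-entry or measurement error.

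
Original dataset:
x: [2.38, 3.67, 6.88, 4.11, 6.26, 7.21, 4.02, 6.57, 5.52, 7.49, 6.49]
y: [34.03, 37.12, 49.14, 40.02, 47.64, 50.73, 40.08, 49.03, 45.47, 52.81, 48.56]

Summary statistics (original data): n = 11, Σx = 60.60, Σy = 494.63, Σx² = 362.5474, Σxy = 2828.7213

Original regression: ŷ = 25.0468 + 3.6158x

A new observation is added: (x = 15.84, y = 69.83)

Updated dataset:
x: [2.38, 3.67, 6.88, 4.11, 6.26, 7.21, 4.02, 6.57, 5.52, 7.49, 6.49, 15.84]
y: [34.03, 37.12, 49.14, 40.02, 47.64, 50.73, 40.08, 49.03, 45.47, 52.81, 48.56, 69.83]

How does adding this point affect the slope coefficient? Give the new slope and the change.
The slope changes from 3.6158 to 2.6809 (change of -0.9349, or -25.9%).

The new point has HIGH LEVERAGE: x = 15.84 is far from the original mean x̄ = 60.60/11 ≈ 5.51 (original range [2.38, 7.49]).

Step 1: Update the sums with the new point (n goes from 11 to 12)
Σx  = 60.60 + 15.84 = 76.44
Σy  = 494.63 + 69.83 = 564.46
Σx² = 362.5474 + 15.84² = 362.5474 + 250.9056 = 613.4530
Σxy = 2828.7213 + 15.84×69.83 = 2828.7213 + 1106.1072 = 3934.8285

Step 2: Recompute the slope with b₁ = (nΣxy − ΣxΣy) / (nΣx² − (Σx)²)
Numerator   = 12×3934.8285 − 76.44×564.46 = 47217.9420 − 43147.3224 = 4070.6196
Denominator = 12×613.4530 − 76.44² = 7361.4360 − 5843.0736 = 1518.3624
b₁(new) = 4070.6196 / 1518.3624 = 2.6809

(Same formula on the original sums: (11×2828.7213 − 60.60×494.63) / (11×362.5474 − 60.60²) = 1141.3563 / 315.6614 = 3.6158, matching the given fit.)

Step 3: Change in slope
Δβ₁ = 2.6809 − 3.6158 = -0.9349
Relative change = -0.9349 / 3.6158 × 100% = -25.9%
→ the slope decreases when the point is added.

A high-leverage point only changes the slope if it is off the original line; here y = 69.83 is below the original trend, so the slope decreases.
In practice: investigate whether it comes from the same population as the rest of the sample; examine leverage (hᵢ) and Cook's distance rather than deleting it automatically.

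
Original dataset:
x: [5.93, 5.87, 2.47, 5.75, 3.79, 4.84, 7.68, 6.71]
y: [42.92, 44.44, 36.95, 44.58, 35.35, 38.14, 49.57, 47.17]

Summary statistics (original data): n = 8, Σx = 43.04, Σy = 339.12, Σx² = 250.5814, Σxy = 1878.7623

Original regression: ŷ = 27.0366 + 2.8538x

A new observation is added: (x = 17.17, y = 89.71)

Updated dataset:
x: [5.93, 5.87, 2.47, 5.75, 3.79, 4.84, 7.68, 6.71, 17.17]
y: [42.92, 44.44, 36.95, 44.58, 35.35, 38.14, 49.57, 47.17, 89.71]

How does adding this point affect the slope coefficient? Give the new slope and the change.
New slope β₁ = 3.8588 versus 2.8538 before: a change of +1.0050 (+35.2%).

The new point has HIGH LEVERAGE: x = 17.17 is far from the original mean x̄ = 43.04/8 ≈ 5.38 (original range [2.47, 7.68]).

Step 1: Update the sums with the new point (n goes from 8 to 9)
Σx  = 43.04 + 17.17 = 60.21
Σy  = 339.12 + 89.71 = 428.83
Σx² = 250.5814 + 17.17² = 250.5814 + 294.8089 = 545.3903
Σxy = 1878.7623 + 17.17×89.71 = 1878.7623 + 1540.3207 = 3419.0830

Step 2: Recompute the slope with b₁ = (nΣxy − ΣxΣy) / (nΣx² − (Σx)²)
Numerator   = 9×3419.0830 − 60.21×428.83 = 30771.7470 − 25819.8543 = 4951.8927
Denominator = 9×545.3903 − 60.21² = 4908.5127 − 3625.2441 = 1283.2686
b₁(new) = 4951.8927 / 1283.2686 = 3.8588

(Same formula on the original sums: (8×1878.7623 − 43.04×339.12) / (8×250.5814 − 43.04²) = 434.3736 / 152.2096 = 2.8538, matching the given fit.)

Step 3: Change in slope
Δβ₁ = 3.8588 − 2.8538 = +1.0050
Relative change = +1.0050 / 2.8538 × 100% = +35.2%
→ the slope increases when the point is added.

A high-leverage point only changes the slope if it is off the original line; here y = 89.71 is above the original trend, so the slope increases.
In practice: investigate whether it comes from the same population as the rest of the sample.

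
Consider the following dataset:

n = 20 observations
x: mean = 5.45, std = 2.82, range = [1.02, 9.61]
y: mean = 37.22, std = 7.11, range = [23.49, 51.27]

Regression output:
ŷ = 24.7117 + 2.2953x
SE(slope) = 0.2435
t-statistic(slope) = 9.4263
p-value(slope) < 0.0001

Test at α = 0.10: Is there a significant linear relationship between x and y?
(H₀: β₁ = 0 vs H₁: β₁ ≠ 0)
Reject H₀: p-value < 0.0001 < α = 0.10. The linear relationship is significant at the 10% level.

Hypothesis test for the slope coefficient:

H₀: β₁ = 0 (no linear relationship)
H₁: β₁ ≠ 0 (linear relationship exists)

Test statistic: t = β̂₁ / SE(β̂₁) = 2.2953 / 0.2435 = 9.4263

The p-value (<0.0001) is the probability, under H₀, of a t-statistic at least as extreme as |t| = 9.4263 (two-sided, df = n − 2 = 18).

Decision rule: reject H₀ if p-value < α.
p-value < 0.0001 < α = 0.10 → reject H₀.

There is sufficient evidence at the 10% significance level to conclude that a linear relationship exists between x and y.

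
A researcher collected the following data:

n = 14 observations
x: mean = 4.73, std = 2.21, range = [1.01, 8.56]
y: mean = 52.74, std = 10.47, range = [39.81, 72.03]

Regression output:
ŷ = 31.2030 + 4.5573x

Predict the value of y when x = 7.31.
ŷ = 64.5169

Plug x = 7.31 into the fitted line:

ŷ = 31.2030 + 4.5573 × 7.31
ŷ = 31.2030 + 33.3139
ŷ = 64.5169

This is a point prediction; actual observations scatter around it by roughly the residual standard deviation.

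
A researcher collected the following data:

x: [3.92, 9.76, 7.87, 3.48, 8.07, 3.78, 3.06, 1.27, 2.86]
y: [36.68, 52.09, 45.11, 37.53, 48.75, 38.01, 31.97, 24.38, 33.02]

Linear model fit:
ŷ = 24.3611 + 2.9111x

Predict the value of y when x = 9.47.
ŷ = 51.9292

x = 9.47 lies inside the observed range [1.27, 9.76], so the fitted equation applies directly:

ŷ = 24.3611 + 2.9111 × 9.47
ŷ = 24.3611 + 27.5681
ŷ = 51.9292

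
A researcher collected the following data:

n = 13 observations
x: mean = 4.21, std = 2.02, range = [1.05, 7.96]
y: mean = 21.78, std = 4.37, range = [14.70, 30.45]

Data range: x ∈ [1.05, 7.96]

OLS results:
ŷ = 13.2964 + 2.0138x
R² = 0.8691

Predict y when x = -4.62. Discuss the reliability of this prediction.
ŷ = 3.9926, but this is extrapolation (below the data range [1.05, 7.96]) and may be unreliable.

Prediction calculation:
ŷ = 13.2964 + 2.0138 × (-4.62)
ŷ = 3.9926

Reliability:
- Data range: x ∈ [1.05, 7.96]
- Prediction point: x = -4.62 is 5.67 units below the observed range → this is EXTRAPOLATION, not interpolation

Why that matters here:
- R² describes fit only over the sampled x values; it says nothing about behaviour beyond them
- There are no observations near this x to validate the fitted line there

The R² = 0.8691 only validates the fit within [1.05, 7.96]; treat ŷ = 3.9926 with caution.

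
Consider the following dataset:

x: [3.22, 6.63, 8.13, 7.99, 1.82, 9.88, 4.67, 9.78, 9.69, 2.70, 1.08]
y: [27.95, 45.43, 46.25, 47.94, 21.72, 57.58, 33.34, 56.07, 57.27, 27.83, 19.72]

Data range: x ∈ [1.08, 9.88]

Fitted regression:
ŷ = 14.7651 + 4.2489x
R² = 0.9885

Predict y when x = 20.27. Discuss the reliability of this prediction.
ŷ = 100.8903 (extrapolation — x = 20.27 lies outside [1.08, 9.88], so reliability is low).

Prediction calculation:
ŷ = 14.7651 + 4.2489 × 20.27
ŷ = 100.8903

Reliability:
- Data range: x ∈ [1.08, 9.88]
- Prediction point: x = 20.27 is 10.39 units above the observed range → this is EXTRAPOLATION, not interpolation

Why that matters here:
- Real relationships often flatten, saturate, or turn nonlinear at extremes
- The linear relationship may not hold outside the observed range
- There are no observations near this x to validate the fitted line there

A defensible statement: 'if the linear trend continued to x = 20.27, y would be about 100.8903' — the premise is untested.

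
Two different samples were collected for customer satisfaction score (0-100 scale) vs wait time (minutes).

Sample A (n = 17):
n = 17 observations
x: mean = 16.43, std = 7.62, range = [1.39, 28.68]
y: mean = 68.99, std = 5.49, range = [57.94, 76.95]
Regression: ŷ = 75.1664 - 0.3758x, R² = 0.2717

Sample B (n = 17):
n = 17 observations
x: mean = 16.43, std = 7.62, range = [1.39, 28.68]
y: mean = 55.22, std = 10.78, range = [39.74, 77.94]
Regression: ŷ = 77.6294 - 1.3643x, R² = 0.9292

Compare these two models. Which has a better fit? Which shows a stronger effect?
Model B has the better fit (R² = 0.9292 vs 0.2717). Model B shows the stronger effect (|β₁| = 1.3643 vs 0.3758).

Model Comparison:

Goodness of fit (R²):
- Model A: R² = 0.2717 → 27.17% of variance in satisfaction score explained
- Model B: R² = 0.9292 → 92.92% of variance in satisfaction score explained
- 0.9292 > 0.2717 → Model B has the better fit

Which has the larger per-minute effect? (|β₁|)
- Model A: β₁ = -0.3758 → predicted satisfaction score falls 0.3758 points per additional minute of wait time
- Model B: β₁ = -1.3643 → predicted satisfaction score falls 1.3643 points per additional minute of wait time
- |-0.3758| < |-1.3643| → Model B shows the stronger marginal effect

Notes:
- R² measures how tightly points cluster around the line; β₁ measures how steep the line is — they answer different questions.
- A better fit (higher R²) doesn't necessarily mean a more important relationship.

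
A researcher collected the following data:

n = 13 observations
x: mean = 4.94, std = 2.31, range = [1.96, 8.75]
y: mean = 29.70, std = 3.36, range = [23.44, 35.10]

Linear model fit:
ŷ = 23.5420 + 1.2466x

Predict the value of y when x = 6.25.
ŷ = 31.3333

x = 6.25 lies inside the observed range [1.96, 8.75], so the fitted equation applies directly:

ŷ = 23.5420 + 1.2466 × 6.25
ŷ = 23.5420 + 7.7913
ŷ = 31.3333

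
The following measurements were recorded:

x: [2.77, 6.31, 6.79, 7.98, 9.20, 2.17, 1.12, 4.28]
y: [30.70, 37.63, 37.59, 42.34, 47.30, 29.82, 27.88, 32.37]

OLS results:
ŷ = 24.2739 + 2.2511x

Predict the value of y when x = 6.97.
ŷ = 39.9641

To predict y for x = 6.97, substitute into the regression equation:

ŷ = 24.2739 + 2.2511 × 6.97
ŷ = 24.2739 + 15.6902
ŷ = 39.9641

This is the fitted mean response at that x — an individual observation would come with a wider prediction interval.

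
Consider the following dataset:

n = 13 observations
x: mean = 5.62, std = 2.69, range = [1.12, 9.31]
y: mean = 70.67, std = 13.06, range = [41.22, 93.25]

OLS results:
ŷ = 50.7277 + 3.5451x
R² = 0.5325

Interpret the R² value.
R² = 0.5325 means 53.25% of the variation in y is explained by the linear relationship with x. This indicates a moderate fit.

R² (coefficient of determination) measures the proportion of variance in y explained by the regression model.

Here R² = 0.5325:
- Explained: 53.25% of the variation in y
- Unexplained (residual): 100% − 53.25% = 46.75%
- Rule of thumb (below 0.3 weak; 0.3 to below 0.7 moderate; 0.7 and above strong) → moderate

Equivalently, for simple linear regression R² = r², so |r| = √0.5325 ≈ 0.7297.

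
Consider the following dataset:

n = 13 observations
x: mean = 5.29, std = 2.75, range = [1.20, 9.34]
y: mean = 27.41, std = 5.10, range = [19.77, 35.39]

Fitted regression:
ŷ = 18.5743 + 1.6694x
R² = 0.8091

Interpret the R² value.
About 80.91% of the variability in y is accounted for by the regression on x (R² = 0.8091) — a strong linear fit.

R² (coefficient of determination) measures the proportion of variance in y explained by the regression model.

Here R² = 0.8091:
- Explained: 80.91% of the variation in y
- Unexplained (residual): 100% − 80.91% = 19.09%
- Rule of thumb (below 0.3 weak; 0.3 to below 0.7 moderate; 0.7 and above strong) → strong

Calculation: R² = 1 − (SS_res / SS_tot), where SS_res is the sum of squared residuals and SS_tot the total sum of squares.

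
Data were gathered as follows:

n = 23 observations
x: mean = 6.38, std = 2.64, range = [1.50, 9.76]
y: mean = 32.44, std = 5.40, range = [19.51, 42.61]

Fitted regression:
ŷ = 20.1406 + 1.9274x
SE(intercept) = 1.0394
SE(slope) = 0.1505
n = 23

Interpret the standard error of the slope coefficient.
SE(slope) = 0.1505 measures the uncertainty in the estimated slope. The coefficient is estimated precisely (SE/|β̂₁| = 7.8%).

SE(β̂₁) = s / √Sxx, where s is the residual standard deviation and Sxx = Σ(x − x̄)². It is the yardstick for how far β̂₁ = 1.9274 could plausibly be from the true slope.

Relative precision:
- SE / |β̂₁| = 0.1505 / 1.9274 = 7.8%
- Rule of thumb (under 20%: precise; 20% to under 50%: moderately precise; 50% or more: imprecise) → precise

Rough 95% range (±2 SE): 1.9274 ± 0.3010 → (1.6264, 2.2284).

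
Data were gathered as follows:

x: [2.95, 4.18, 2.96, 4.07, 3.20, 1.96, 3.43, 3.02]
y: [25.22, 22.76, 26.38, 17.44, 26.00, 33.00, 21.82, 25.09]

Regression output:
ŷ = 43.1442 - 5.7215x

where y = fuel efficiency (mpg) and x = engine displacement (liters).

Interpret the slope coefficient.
For each additional liter of engine displacement, predicted fuel efficiency decreases by approximately 5.7215 mpg.

The slope β₁ = -5.7215 gives the rate at which the fitted fuel efficiency changes with engine displacement.

Interpretation:
- Engine displacement up by 1 liter → predicted fuel efficiency decreases by 5.7215 mpg
- The effect is assumed constant over the observed range of x (linearity)
- The slope describes association in these data, not necessarily a causal effect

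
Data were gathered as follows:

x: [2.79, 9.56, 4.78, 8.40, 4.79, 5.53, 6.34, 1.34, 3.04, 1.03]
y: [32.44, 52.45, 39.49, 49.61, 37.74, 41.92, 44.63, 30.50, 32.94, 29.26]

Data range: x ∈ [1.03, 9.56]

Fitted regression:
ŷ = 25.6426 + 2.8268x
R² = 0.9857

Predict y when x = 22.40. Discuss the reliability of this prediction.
ŷ = 88.9629, but this is extrapolation (above the data range [1.03, 9.56]) and may be unreliable.

Prediction calculation:
ŷ = 25.6426 + 2.8268 × 22.40
ŷ = 88.9629

Reliability:
- Data range: x ∈ [1.03, 9.56]
- Prediction point: x = 22.40 is 12.84 units above the observed range → this is EXTRAPOLATION, not interpolation

Why that matters here:
- Real relationships often flatten, saturate, or turn nonlinear at extremes
- There are no observations near this x to validate the fitted line there
- R² describes fit only over the sampled x values; it says nothing about behaviour beyond them

A defensible statement: 'if the linear trend continued to x = 22.40, y would be about 88.9629' — the premise is untested.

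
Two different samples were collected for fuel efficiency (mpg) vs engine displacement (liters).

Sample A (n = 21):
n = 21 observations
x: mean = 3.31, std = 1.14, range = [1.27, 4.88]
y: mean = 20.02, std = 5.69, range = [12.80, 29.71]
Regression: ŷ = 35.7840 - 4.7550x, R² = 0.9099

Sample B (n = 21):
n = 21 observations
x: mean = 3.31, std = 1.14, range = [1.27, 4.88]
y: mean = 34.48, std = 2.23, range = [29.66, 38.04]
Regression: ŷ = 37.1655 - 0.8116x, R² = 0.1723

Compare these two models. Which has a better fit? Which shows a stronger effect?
Model A has the better fit (R² = 0.9099 vs 0.1723). Model A shows the stronger effect (|β₁| = 4.7550 vs 0.8116).

Model Comparison:

Fit — compare R²:
- Model A: R² = 0.9099 → 90.99% of variance in fuel efficiency explained
- Model B: R² = 0.1723 → 17.23% of variance in fuel efficiency explained
- 0.9099 > 0.1723 → Model A has the better fit

Effect size (slope magnitude):
- Model A: β₁ = -4.7550 → predicted fuel efficiency falls 4.7550 mpg per additional liter of engine displacement
- Model B: β₁ = -0.8116 → predicted fuel efficiency falls 0.8116 mpg per additional liter of engine displacement
- |-4.7550| > |-0.8116| → Model A shows the stronger marginal effect

Notes:
- A better fit (higher R²) doesn't necessarily mean a more important relationship.
- The two samples could reflect different populations, time periods, or measurement quality.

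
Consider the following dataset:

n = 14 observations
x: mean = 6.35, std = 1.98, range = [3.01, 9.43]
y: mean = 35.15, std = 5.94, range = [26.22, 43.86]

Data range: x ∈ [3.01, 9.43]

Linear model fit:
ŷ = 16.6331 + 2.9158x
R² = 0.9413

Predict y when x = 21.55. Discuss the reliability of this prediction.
ŷ = 79.4686, but this is extrapolation (above the data range [3.01, 9.43]) and may be unreliable.

Prediction calculation:
ŷ = 16.6331 + 2.9158 × 21.55
ŷ = 79.4686

Reliability:
- Data range: x ∈ [3.01, 9.43]
- Prediction point: x = 21.55 is 12.12 units above the observed range → this is EXTRAPOLATION, not interpolation

Why that matters here:
- The standard error of prediction grows with (x − x̄)², and x = 21.55 is far from x̄ = 6.35
- Real relationships often flatten, saturate, or turn nonlinear at extremes
- There are no observations near this x to validate the fitted line there

The R² = 0.9413 only validates the fit within [3.01, 9.43]; treat ŷ = 79.4686 with caution.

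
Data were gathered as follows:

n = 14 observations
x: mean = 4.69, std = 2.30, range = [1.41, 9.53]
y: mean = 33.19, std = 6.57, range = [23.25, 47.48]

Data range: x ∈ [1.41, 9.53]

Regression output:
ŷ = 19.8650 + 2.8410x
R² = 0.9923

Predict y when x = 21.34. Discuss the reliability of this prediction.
ŷ = 80.4919, but this is extrapolation (above the data range [1.41, 9.53]) and may be unreliable.

Prediction calculation:
ŷ = 19.8650 + 2.8410 × 21.34
ŷ = 80.4919

Reliability:
- Data range: x ∈ [1.41, 9.53]
- Prediction point: x = 21.34 is 11.81 units above the observed range → this is EXTRAPOLATION, not interpolation

Why that matters here:
- The linear relationship may not hold outside the observed range
- R² describes fit only over the sampled x values; it says nothing about behaviour beyond them

The R² = 0.9923 only validates the fit within [1.41, 9.53]; treat ŷ = 80.4919 with caution.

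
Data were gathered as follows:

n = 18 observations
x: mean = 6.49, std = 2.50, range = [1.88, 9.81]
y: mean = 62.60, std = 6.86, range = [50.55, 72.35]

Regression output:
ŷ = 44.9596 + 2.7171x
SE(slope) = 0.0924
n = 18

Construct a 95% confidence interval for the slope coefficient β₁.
The 95% CI for β₁ is (2.5212, 2.9130)

Confidence interval for the slope:

The 95% CI for β₁ is: β̂₁ ± t*(α/2, n-2) × SE(β̂₁)

Step 1: Find critical t-value
- Confidence level = 0.95
- Degrees of freedom = n - 2 = 18 - 2 = 16
- t*(α/2, 16) = 2.1199

Step 2: Calculate margin of error
Margin = 2.1199 × 0.0924 = 0.1959

Step 3: Construct interval
CI = 2.7171 ± 0.1959
CI = (2.5212, 2.9130)

Interpretation: We are 95% confident that the true slope β₁ lies between 2.5212 and 2.9130.
Since 0 is outside the interval, a two-sided test at α = 0.05 would reject H₀: β₁ = 0.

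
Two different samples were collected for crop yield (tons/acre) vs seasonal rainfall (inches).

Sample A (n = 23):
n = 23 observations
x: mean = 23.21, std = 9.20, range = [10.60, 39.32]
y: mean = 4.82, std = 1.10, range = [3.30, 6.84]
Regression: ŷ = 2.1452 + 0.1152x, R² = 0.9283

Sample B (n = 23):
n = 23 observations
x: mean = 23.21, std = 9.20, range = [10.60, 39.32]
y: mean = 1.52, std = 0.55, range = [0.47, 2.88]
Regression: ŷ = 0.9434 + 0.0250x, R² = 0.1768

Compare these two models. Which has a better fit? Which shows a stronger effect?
Model A has the better fit (R² = 0.9283 vs 0.1768). Model A shows the stronger effect (|β₁| = 0.1152 vs 0.0250).

Model Comparison:

Fit — compare R²:
- Model A: R² = 0.9283 → 92.83% of variance in crop yield explained
- Model B: R² = 0.1768 → 17.68% of variance in crop yield explained
- 0.9283 > 0.1768 → Model A has the better fit

Strength of effect — compare |β₁|:
- Model A: β₁ = 0.1152 → predicted crop yield rises 0.1152 tons/acre per additional inch of rainfall
- Model B: β₁ = 0.0250 → predicted crop yield rises 0.0250 tons/acre per additional inch of rainfall
- |0.1152| > |0.0250| → Model A shows the stronger marginal effect

Note: The two samples could reflect different populations, time periods, or measurement quality.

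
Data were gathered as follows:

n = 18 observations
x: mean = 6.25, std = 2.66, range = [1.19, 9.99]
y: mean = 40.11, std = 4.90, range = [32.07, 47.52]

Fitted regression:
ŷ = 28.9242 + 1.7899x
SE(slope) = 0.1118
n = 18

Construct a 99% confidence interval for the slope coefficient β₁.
The 99% CI for β₁ is (1.4634, 2.1164)

Confidence interval for the slope:

The 99% CI for β₁ is: β̂₁ ± t*(α/2, n-2) × SE(β̂₁)

Step 1: Find critical t-value
- Confidence level = 0.99
- Degrees of freedom = n - 2 = 18 - 2 = 16
- t*(α/2, 16) = 2.9208

Step 2: Calculate margin of error
Margin = 2.9208 × 0.1118 = 0.3265

Step 3: Construct interval
CI = 1.7899 ± 0.3265
CI = (1.4634, 2.1164)

Interpretation: intervals built this way capture the true β₁ in 99% of repeated samples; here the plausible range for the per-unit effect of x on y is 1.4634 to 2.1164.
Since 0 is outside the interval, a two-sided test at α = 0.01 would reject H₀: β₁ = 0.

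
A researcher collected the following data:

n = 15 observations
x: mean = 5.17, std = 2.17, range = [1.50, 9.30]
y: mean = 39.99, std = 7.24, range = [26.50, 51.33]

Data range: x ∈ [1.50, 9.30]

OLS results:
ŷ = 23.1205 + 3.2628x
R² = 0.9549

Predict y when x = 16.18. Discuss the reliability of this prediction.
ŷ = 75.9126 (extrapolation — x = 16.18 lies outside [1.50, 9.30], so reliability is low).

Prediction calculation:
ŷ = 23.1205 + 3.2628 × 16.18
ŷ = 75.9126

Reliability:
- Data range: x ∈ [1.50, 9.30]
- Prediction point: x = 16.18 is 6.88 units above the observed range → this is EXTRAPOLATION, not interpolation

Why that matters here:
- R² describes fit only over the sampled x values; it says nothing about behaviour beyond them
- The linear relationship may not hold outside the observed range
- Real relationships often flatten, saturate, or turn nonlinear at extremes

A defensible statement: 'if the linear trend continued to x = 16.18, y would be about 75.9126' — the premise is untested.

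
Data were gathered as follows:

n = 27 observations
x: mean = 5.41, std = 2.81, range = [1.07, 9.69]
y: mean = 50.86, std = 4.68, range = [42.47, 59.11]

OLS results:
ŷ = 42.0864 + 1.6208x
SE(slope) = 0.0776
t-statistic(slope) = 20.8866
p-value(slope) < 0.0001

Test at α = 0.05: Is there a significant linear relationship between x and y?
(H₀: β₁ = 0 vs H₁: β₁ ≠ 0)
Since p-value < 0.0001 < α = 0.05, reject H₀ — the slope is significantly different from 0.

Hypothesis test for the slope coefficient:

H₀: β₁ = 0 (no linear relationship)
H₁: β₁ ≠ 0 (linear relationship exists)

Test statistic: t = β̂₁ / SE(β̂₁) = 1.6208 / 0.0776 = 20.8866

p < 0.0001: how often a slope estimate this far from 0 (in SE units) would arise by chance if β₁ were truly 0.

Decision rule: reject H₀ if p-value < α.
p-value < 0.0001 < α = 0.05 → reject H₀.

There is sufficient evidence at the 5% significance level to conclude that a linear relationship exists between x and y.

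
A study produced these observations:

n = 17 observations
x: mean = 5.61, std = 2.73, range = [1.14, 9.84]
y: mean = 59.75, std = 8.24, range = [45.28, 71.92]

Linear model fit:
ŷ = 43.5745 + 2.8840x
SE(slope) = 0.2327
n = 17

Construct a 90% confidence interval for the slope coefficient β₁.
The 90% CI for β₁ is (2.4761, 3.2919)

Confidence interval for the slope:

The 90% CI for β₁ is: β̂₁ ± t*(α/2, n-2) × SE(β̂₁)

Step 1: Find critical t-value
- Confidence level = 0.9
- Degrees of freedom = n - 2 = 17 - 2 = 15
- t*(α/2, 15) = 1.7531

Step 2: Calculate margin of error
Margin = 1.7531 × 0.2327 = 0.4079

Step 3: Construct interval
CI = 2.8840 ± 0.4079
CI = (2.4761, 3.2919)

Interpretation: intervals built this way capture the true β₁ in 90% of repeated samples; here the plausible range for the per-unit effect of x on y is 2.4761 to 3.2919.
Since 0 is outside the interval, a two-sided test at α = 0.10 would reject H₀: β₁ = 0.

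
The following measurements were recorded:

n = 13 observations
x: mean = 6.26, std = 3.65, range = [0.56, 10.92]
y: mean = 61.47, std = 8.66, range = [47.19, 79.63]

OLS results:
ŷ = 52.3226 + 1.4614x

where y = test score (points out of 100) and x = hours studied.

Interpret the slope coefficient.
On average, test score is about 1.4614 points higher for every extra hour of study time.

The slope β₁ = 1.4614 gives the rate at which the fitted test score changes with study time.

Interpretation:
- Study time up by 1 hour → predicted test score increases by 1.4614 points
- This is a linear approximation: the same per-unit change is assumed across the whole observed x range
- The sign (+) gives the direction; the magnitude 1.4614 gives the size of the effect per hour

The intercept β₀ = 52.3226 is the predicted test score when study time = 0; since the smallest observed x is 0.56, this is an extrapolation and mainly anchors the line.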